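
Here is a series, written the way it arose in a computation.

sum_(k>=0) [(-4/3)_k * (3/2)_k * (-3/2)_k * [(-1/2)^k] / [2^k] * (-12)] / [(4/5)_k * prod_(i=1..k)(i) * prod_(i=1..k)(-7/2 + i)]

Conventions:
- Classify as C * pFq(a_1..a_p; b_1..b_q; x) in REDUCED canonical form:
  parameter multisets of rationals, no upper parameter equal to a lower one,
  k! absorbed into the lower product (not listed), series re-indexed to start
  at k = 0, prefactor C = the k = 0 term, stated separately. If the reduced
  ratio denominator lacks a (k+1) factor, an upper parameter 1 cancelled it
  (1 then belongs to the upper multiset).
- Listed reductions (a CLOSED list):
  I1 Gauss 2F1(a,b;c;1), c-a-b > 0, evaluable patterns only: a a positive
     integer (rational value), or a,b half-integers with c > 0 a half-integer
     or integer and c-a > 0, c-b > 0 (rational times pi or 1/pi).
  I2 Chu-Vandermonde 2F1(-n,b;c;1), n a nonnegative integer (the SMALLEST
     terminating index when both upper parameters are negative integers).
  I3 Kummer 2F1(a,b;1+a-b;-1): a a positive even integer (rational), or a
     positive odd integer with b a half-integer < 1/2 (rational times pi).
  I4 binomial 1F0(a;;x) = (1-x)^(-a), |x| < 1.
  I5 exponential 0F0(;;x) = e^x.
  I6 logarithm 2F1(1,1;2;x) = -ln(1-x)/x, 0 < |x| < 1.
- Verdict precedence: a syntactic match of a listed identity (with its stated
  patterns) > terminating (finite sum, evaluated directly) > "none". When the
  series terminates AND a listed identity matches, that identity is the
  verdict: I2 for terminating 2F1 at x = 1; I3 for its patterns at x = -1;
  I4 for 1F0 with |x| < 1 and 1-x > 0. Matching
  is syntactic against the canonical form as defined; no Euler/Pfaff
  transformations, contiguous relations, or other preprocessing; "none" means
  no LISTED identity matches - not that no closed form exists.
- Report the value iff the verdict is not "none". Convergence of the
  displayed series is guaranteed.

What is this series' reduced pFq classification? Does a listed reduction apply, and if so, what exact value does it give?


Classification (C = -12): 3F2 with upper {-3/2, -4/3, 3/2}, lower {-5/2, 4/5}, argument x = -1/4. Verdict: none (x = -1/4): each listed identity misses the multisets {-3/2, -4/3, 3/2} ; {-5/2, 4/5}.

Key observation: x = (-1/4) and the lower running product (C = -12) is a rising factorial.
Term ratio: r(k) = (-1/4) * (k-3/2) (k-4/3) (k+3/2) / [(k-5/2) (k+4/5) (k+1)] - rational in k. x = (-1/4); t_0 = -12; negate the roots.


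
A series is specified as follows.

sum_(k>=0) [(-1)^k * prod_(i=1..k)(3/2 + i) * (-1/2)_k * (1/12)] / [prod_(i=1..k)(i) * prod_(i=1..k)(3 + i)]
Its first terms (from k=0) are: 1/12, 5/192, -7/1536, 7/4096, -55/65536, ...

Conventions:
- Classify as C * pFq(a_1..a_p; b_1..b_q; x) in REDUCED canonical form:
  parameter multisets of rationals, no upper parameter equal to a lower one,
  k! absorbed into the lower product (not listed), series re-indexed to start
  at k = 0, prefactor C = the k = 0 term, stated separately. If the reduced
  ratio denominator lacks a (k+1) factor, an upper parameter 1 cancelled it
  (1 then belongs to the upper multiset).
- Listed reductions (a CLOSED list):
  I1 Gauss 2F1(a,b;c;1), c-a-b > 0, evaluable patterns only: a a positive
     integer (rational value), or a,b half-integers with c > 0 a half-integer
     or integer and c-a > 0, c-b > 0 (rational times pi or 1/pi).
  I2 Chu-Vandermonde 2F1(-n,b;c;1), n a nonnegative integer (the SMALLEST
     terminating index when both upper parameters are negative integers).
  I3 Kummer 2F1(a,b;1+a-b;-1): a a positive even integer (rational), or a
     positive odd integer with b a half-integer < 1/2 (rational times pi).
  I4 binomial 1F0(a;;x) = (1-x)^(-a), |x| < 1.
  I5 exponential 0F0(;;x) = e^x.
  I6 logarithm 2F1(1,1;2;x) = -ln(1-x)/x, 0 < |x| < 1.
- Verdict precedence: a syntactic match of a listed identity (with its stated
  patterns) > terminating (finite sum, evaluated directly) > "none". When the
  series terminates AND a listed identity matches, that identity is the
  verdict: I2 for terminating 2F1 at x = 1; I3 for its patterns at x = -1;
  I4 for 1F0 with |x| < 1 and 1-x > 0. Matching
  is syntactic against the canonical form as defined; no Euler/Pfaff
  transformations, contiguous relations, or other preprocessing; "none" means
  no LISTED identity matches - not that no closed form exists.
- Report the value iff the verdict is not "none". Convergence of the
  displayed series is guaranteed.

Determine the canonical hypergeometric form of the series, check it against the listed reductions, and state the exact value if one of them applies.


Structural cue: t_0 = 1/12 here, and the product of the first k integers (prefactor 1/12) is k!.
Term ratio: r(k) = (-1) * (k-1/2) (k+5/2) / [(k+4) (k+1)] - rational in k. x = (-1); t_0 = 1/12; negate the roots.

With C = 1/12: the canonical form is 2F1(-1/2, 5/2; 4; -1). Verdict: none. Every listed pattern misses the 2F1 form at -1, upper {-1/2, 5/2}.


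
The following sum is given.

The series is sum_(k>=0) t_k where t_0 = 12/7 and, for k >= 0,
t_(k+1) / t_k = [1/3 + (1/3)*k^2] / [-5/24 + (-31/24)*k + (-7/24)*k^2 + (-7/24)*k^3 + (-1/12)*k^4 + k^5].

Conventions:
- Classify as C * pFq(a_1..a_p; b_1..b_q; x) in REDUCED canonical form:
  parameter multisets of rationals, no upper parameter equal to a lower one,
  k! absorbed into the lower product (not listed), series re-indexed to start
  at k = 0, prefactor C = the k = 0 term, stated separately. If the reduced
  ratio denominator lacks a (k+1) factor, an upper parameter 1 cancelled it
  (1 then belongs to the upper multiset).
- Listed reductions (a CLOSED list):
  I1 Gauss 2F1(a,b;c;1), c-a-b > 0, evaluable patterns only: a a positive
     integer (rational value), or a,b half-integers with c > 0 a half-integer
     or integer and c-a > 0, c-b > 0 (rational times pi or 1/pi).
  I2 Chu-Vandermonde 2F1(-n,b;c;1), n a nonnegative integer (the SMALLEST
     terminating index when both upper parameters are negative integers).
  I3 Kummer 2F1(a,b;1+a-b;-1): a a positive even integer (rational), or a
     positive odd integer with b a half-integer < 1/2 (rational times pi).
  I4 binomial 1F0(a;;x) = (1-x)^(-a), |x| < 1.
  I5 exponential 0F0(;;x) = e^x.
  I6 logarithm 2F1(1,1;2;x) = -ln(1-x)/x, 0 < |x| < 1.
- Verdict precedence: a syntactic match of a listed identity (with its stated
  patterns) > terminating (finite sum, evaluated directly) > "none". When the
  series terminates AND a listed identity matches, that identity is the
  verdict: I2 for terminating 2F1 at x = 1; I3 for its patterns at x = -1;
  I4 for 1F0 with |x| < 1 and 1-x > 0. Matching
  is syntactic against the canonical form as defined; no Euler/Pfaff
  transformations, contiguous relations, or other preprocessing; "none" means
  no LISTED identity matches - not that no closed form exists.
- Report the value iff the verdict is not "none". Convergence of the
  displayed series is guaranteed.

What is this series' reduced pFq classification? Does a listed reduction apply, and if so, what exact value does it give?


Classification (C = 12/7): 0F2 with upper {-}, lower {-5/4, 1/6}, argument x = 1/3. Verdict: none - at argument 1/3 the multisets {-} ; {-5/4, 1/6} match no listed identity.

First insight: t_0 = 12/7 here, and roots of the ratio polynomials (prefactor 12/7) are the negated parameters.
Step ratio: r(k) = (1/3) * 1 / [(k-5/4) (k+1/6) (k+1)] - rational in k. x = (1/3); t_0 = 12/7; negate the roots.


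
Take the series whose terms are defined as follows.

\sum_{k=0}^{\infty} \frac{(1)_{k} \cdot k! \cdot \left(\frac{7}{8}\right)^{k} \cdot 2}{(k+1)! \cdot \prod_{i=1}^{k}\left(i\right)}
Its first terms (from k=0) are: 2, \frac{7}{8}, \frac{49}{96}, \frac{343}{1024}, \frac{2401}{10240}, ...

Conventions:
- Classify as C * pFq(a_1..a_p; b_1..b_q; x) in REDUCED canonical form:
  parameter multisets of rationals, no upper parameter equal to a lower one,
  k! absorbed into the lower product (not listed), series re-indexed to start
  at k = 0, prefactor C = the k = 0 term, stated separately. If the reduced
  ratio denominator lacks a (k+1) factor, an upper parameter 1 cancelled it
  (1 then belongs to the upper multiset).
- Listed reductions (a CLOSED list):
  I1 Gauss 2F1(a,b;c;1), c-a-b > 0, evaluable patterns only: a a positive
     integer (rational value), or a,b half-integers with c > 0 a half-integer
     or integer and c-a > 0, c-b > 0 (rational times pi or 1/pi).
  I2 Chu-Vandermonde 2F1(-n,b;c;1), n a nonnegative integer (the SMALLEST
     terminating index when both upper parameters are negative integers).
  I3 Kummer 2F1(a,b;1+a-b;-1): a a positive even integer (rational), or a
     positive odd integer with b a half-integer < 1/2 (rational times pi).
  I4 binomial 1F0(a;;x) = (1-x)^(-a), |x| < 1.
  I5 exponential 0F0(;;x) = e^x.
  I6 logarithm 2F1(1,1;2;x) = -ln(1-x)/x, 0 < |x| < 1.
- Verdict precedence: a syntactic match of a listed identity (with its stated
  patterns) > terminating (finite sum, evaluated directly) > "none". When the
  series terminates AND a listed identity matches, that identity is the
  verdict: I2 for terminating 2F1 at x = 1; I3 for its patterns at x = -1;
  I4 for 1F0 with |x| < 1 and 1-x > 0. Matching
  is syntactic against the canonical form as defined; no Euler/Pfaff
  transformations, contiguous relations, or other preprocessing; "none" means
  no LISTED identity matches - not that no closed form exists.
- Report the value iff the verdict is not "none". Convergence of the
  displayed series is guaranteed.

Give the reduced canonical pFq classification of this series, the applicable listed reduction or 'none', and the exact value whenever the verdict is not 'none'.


With C = 2: the canonical form is 2F1(1, 1; 2; \frac{7}{8}). Verdict: the logarithmic series (I6) fires (the logarithm: parameters (1,1;2), x = \frac{7}{8}). Hence: \left(-\frac{16}{7}\right) \cdot \ln\left(\frac{1}{8}\right).

Structural cue: x = \frac{7}{8} and the denominator's factorial ratio (C = 2) is a lower Pochhammer.
Adjacent-term ratio: r(k) = \frac{7}{8} * (k+1) (k+1) / [(k+2) (k+1)] - rational in k, leading ratio \frac{7}{8}; with t_0 = 2, classification follows.


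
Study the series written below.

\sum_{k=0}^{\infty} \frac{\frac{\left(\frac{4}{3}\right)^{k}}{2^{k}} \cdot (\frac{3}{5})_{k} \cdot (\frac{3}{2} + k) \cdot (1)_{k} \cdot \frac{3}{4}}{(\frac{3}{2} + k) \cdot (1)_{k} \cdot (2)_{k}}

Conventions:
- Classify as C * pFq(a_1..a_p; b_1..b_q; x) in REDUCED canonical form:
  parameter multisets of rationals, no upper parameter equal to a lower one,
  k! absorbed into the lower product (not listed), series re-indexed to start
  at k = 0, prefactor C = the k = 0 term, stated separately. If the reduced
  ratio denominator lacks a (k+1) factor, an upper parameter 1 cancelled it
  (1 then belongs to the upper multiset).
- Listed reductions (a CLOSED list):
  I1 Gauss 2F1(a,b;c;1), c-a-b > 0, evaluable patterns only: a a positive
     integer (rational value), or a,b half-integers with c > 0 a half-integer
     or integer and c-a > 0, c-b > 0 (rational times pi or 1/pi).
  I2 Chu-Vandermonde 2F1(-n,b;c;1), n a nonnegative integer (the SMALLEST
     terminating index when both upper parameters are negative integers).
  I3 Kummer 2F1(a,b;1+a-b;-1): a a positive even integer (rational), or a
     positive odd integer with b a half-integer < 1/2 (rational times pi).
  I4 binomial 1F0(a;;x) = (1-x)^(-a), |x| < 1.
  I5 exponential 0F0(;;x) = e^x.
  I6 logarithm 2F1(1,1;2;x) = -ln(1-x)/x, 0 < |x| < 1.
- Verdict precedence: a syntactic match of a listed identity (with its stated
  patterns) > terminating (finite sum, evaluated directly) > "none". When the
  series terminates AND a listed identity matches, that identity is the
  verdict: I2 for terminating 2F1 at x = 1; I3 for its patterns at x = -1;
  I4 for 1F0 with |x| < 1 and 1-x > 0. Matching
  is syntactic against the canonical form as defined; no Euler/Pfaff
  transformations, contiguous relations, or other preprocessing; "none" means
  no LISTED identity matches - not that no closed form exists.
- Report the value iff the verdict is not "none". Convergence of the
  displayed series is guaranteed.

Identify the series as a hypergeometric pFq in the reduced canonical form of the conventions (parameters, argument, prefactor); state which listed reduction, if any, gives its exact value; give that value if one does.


At argument \frac{2}{3}: a 2F1 with upper {\frac{3}{5}, 1}, lower {2}, scaled by C = \frac{3}{4}. Verdict: no listed reduction: x = \frac{2}{3} and upper {\frac{3}{5}, 1} fail every I1-I6 pattern.

Key observation: from the first term \frac{3}{4}: striking the common factor k + 3/2 reduces the term (C = 3/4).
Consecutive-term ratio: r(k) = \frac{2}{3} * (k+\frac{3}{5}) (k+1) / [(k+2) (k+1)] - rational in k, leading ratio \frac{2}{3}; with t_0 = \frac{3}{4}, classification follows.


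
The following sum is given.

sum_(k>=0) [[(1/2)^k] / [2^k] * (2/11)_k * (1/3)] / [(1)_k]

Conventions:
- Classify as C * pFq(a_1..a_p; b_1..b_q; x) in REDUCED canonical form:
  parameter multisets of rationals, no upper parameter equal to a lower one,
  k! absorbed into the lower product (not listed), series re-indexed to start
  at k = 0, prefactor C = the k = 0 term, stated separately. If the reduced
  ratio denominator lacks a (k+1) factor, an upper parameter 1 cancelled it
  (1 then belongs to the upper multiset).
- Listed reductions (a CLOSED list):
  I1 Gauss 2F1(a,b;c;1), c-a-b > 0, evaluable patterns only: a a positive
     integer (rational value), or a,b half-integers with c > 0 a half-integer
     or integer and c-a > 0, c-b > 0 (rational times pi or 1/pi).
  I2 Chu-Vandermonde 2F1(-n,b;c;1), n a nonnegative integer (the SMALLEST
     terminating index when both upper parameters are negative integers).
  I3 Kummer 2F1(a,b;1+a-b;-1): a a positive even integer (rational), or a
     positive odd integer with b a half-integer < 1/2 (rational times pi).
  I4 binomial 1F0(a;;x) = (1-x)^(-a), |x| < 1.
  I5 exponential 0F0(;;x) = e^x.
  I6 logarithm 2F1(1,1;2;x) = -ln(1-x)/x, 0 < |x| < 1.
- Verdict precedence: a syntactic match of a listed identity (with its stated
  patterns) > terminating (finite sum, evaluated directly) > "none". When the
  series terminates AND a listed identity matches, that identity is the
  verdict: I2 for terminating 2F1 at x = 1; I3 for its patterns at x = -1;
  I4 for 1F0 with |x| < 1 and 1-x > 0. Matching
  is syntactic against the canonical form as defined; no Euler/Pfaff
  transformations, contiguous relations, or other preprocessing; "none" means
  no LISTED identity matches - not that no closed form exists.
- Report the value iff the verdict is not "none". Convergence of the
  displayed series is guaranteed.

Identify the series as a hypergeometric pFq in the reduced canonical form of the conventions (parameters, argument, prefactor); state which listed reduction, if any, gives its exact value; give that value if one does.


x = 1/4 here; the reduced form reads 1F0, upper {2/11}, lower {-}, C = 1/3. Verdict: the I4 binomial reduction applies (the 1F0 binomial series: exponent -2/11, x = 1/4). Value: (1/3) * (3/4)^(-2/11).

The tell: t_0 = 1/3 here, and (1)_k (prefactor 1/3) is k! itself.
Step ratio: r(k) = (1/4) * (k+2/11) / [(k+1)] - rational in k, leading ratio (1/4); with t_0 = 1/3, classification follows.


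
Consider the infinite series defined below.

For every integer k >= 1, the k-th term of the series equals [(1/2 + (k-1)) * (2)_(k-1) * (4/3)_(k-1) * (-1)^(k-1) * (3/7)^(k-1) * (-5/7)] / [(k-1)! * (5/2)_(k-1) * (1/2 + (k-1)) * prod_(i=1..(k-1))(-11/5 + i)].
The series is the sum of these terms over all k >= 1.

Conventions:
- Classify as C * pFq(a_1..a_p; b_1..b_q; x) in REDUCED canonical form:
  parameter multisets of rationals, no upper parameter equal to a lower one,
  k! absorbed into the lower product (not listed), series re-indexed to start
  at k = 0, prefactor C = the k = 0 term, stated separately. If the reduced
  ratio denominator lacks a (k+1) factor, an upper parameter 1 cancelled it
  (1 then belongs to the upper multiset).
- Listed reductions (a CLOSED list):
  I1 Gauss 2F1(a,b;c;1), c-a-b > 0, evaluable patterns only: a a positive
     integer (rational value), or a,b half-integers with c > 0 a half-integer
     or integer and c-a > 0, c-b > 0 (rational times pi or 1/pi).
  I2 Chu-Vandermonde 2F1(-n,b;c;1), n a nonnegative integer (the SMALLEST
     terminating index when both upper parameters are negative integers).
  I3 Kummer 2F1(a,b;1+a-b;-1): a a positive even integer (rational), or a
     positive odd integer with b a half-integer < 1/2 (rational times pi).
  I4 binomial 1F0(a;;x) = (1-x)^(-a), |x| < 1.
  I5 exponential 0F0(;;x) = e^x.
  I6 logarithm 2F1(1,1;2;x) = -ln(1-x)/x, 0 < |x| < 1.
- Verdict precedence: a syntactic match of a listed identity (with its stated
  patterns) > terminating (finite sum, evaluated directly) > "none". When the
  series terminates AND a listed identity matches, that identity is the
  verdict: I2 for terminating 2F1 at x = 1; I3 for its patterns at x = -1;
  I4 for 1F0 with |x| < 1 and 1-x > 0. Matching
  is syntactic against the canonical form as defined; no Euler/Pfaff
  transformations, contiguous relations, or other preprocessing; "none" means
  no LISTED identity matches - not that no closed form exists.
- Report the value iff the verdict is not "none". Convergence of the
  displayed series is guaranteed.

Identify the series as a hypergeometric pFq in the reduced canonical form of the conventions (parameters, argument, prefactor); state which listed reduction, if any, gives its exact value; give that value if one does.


Canonical form: C = -5/7 times 2F2 with upper {4/3, 2}, lower {-6/5, 5/2}, x = -3/7. Verdict: none - this 2F2 at x = -3/7 matches no listed pattern, and upper {4/3, 2} holds no stopper.

The tell: with t_0 = -5/7, the (-1)^k factor (C = -5/7, x = -3/7) folds into the argument's sign.
Step ratio: r(k) = (-3/7) * (k+4/3) (k+2) / [(k-6/5) (k+5/2) (k+1)] - rational in k, leading ratio (-3/7); with t_0 = -5/7, classification follows.


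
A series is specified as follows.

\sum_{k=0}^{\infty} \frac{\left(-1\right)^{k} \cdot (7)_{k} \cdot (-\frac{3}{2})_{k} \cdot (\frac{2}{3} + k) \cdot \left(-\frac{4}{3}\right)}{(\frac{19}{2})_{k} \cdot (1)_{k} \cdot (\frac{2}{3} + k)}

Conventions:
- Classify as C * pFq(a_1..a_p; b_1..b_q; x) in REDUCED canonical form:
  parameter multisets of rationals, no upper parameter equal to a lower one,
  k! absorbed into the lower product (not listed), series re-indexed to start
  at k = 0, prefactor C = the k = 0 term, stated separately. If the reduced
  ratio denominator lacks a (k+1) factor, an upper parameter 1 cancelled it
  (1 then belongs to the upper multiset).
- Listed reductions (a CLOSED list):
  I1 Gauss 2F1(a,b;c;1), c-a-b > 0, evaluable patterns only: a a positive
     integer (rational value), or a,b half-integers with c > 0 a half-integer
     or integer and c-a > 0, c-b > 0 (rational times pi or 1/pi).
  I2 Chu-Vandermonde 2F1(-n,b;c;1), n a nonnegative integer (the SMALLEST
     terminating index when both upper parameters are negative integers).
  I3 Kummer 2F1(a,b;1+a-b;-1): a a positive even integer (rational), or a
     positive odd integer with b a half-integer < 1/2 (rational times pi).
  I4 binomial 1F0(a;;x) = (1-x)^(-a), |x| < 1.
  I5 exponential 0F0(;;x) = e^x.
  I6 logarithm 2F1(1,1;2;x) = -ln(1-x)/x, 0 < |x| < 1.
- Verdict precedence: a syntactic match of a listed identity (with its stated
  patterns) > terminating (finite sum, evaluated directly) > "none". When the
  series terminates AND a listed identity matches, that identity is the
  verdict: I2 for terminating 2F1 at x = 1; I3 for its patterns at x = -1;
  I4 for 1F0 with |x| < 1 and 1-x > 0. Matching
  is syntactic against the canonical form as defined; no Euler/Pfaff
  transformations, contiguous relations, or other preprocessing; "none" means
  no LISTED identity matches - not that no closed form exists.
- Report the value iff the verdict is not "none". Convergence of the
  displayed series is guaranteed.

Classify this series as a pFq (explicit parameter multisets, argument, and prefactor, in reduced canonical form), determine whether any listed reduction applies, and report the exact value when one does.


Canonical form: C = -\frac{4}{3} times 2F1 with upper {-\frac{3}{2}, 7}, lower {\frac{19}{2}}, x = -1. Verdict: Kummer's theorem (I3) fires (x = -1; c = \frac{19}{2} equals 1+a-b for upper {-\frac{3}{2}, 7}: listed pattern). Hence: \left(-\frac{255255}{262144}\right) \cdot \pi.

Key observation: t_0 being -\frac{4}{3}, striking the common factor k + 2/3 reduces the term (C = -4/3).
Consecutive-term ratio: r(k) = -1 * (k-\frac{3}{2}) (k+7) / [(k+\frac{19}{2}) (k+1)] - poly over poly, x = -1 from leading terms; C = -\frac{4}{3} at k = 0.


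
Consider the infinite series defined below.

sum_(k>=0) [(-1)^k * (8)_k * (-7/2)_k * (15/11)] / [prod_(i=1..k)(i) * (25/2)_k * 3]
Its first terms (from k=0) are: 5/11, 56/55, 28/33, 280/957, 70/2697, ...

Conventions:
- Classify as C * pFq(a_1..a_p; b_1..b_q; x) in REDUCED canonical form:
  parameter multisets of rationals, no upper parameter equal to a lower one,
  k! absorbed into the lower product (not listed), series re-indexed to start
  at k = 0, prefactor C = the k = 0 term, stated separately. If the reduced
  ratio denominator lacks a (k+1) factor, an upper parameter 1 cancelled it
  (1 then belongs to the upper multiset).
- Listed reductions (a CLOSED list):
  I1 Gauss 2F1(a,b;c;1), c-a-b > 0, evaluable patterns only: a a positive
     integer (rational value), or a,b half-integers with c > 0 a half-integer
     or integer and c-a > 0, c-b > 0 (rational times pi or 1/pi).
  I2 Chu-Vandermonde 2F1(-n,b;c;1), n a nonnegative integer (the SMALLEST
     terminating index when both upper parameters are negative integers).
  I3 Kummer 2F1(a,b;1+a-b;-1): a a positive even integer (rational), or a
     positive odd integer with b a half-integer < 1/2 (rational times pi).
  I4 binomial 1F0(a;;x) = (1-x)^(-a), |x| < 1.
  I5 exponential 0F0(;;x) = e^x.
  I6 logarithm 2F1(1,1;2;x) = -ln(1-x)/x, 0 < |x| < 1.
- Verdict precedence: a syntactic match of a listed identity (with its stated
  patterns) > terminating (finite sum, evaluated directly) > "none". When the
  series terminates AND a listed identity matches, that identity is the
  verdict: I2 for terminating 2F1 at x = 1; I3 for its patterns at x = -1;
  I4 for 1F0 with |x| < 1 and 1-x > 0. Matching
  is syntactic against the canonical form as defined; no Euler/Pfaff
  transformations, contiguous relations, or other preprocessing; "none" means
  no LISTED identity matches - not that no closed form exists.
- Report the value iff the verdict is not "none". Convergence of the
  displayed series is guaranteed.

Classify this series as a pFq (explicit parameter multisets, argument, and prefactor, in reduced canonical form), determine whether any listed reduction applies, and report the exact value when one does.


This is 5/11 * 2F1(-7/2, 8; 25/2; -1) in reduced canonical form. Verdict: Kummer's theorem (I3) applies (x = -1; c = 25/2 equals 1+a-b for upper {-7/2, 8}: listed pattern). Its exact value is 7429/2816.

Key observation: from the first term 5/11: the product of the first k integers (prefactor 5/11) is k!.
Ratio: r(k) = (-1) * (k-7/2) (k+8) / [(k+25/2) (k+1)] - rational in k. x = (-1); t_0 = 5/11; negate the roots.


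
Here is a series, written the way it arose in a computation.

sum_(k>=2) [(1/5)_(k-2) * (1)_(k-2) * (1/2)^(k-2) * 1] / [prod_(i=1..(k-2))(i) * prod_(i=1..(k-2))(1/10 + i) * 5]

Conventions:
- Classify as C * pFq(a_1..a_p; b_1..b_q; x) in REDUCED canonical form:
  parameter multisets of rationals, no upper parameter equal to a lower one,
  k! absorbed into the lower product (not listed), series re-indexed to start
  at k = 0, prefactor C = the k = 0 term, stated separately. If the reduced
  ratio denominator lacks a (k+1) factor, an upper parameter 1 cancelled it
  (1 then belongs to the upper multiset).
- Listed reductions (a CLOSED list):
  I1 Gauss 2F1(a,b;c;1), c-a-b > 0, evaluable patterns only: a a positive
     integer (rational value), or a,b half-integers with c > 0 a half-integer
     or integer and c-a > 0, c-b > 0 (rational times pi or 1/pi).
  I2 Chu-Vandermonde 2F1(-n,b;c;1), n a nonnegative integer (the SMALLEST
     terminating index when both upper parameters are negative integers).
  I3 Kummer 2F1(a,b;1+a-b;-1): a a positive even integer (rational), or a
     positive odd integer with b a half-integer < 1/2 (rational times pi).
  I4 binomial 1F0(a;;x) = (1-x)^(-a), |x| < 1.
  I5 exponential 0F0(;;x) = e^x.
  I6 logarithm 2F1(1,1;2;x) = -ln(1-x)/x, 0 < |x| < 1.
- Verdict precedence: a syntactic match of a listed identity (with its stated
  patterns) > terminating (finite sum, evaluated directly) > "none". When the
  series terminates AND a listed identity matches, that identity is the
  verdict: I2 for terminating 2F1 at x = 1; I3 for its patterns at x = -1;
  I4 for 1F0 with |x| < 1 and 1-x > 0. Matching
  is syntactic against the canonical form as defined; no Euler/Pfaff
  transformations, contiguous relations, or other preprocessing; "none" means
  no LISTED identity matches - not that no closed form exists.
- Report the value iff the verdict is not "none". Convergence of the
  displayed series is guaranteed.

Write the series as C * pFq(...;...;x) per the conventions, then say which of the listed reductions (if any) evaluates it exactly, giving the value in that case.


Reduced: x = 1/2, 2F1, upper = {1/5, 1}, lower = {11/10}, C = 1/5. Verdict: none. No listed pattern accepts 2F1(1/5, 1; 11/10; 1/2).

Structural cue: t_0 being 1/5, the lower running product (C = 1/5) is a rising factorial.
Term ratio: r(k) = (1/2) * (k+1/5) (k+1) / [(k+11/10) (k+1)] - rational in k. x = (1/2); t_0 = 1/5; negate the roots.


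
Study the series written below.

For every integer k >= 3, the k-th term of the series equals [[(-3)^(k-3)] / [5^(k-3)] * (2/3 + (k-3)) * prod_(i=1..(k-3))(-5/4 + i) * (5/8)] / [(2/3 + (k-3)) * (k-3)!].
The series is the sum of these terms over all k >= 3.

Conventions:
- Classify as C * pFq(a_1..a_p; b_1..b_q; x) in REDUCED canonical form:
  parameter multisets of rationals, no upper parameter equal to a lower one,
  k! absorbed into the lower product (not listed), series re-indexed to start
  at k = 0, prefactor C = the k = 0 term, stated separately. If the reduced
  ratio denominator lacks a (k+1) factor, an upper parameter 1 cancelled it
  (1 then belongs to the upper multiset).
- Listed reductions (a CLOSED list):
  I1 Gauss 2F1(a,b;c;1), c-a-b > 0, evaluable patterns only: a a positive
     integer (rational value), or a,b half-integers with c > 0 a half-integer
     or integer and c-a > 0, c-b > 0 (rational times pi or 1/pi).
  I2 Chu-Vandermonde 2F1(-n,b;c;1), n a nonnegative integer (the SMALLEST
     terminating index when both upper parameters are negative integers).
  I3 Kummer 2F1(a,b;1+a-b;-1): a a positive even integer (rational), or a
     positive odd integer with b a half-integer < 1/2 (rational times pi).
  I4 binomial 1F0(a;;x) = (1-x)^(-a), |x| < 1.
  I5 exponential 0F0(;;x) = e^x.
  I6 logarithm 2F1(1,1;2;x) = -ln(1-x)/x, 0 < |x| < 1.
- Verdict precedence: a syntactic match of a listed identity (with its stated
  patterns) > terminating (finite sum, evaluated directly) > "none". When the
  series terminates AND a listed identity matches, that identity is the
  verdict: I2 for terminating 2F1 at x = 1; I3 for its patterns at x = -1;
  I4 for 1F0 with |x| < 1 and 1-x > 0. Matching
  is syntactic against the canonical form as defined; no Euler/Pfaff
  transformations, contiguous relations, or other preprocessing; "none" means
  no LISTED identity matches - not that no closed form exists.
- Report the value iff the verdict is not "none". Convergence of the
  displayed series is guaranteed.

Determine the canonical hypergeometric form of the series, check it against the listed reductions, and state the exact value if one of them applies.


The tell: from the first term 5/8: the running product (prefactor 5/8) telescopes to a rising factorial.
Consecutive-term ratio: r(k) = (-3/5) * (k-1/4) / [(k+1)] - rational in k. x = (-3/5); t_0 = 5/8; negate the roots.

Classification (C = 5/8): 1F0 with upper {-1/4}, lower {-}, argument x = -3/5. Verdict (x = -3/5): binomial (I4) applies (the 1F0 binomial series: exponent 1/4, x = -3/5). Hence: (5/8) * (8/5)^(1/4).


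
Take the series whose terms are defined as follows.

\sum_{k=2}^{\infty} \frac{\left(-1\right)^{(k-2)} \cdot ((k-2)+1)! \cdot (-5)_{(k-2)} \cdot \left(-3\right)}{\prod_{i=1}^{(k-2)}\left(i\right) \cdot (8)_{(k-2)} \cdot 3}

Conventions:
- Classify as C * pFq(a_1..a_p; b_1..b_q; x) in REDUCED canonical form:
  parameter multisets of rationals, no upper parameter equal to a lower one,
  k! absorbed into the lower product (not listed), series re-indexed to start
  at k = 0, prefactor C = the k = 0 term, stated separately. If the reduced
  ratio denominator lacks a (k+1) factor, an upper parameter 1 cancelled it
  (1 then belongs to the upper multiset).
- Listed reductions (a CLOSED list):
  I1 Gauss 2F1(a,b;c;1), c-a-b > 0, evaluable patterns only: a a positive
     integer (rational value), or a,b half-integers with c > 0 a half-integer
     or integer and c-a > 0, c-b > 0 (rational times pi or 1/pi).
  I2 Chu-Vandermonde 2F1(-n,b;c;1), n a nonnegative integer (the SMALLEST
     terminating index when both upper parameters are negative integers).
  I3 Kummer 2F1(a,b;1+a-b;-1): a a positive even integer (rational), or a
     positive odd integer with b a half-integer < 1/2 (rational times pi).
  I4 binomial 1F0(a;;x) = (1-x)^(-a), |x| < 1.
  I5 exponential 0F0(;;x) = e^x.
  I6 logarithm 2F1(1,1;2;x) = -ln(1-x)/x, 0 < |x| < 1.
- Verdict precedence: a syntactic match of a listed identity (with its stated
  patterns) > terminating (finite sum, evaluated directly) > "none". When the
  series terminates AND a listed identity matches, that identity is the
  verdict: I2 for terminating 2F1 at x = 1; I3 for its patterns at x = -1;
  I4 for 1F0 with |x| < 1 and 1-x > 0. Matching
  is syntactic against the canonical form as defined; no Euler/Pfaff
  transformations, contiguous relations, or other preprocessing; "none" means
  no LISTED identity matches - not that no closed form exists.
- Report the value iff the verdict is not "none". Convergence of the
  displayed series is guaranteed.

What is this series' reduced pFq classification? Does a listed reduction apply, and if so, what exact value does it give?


Canonical form: C = -1 times 2F1 with upper {-5, 2}, lower {8}, x = -1. Verdict: the Kummer evaluation I3 fires (x = -1; c = 8 equals 1+a-b for upper {-5, 2}: listed pattern). Hence: -\frac{7}{2}.

Key observation: t_0 = -1 here, and the factorial ratio (prefactor -1) (k+a-1)!/(a-1)! is a rising factorial (a)_k.
Step ratio: r(k) = -1 * (k-5) (k+2) / [(k+8) (k+1)] - rational in k. x = -1; t_0 = -1; negate the roots.


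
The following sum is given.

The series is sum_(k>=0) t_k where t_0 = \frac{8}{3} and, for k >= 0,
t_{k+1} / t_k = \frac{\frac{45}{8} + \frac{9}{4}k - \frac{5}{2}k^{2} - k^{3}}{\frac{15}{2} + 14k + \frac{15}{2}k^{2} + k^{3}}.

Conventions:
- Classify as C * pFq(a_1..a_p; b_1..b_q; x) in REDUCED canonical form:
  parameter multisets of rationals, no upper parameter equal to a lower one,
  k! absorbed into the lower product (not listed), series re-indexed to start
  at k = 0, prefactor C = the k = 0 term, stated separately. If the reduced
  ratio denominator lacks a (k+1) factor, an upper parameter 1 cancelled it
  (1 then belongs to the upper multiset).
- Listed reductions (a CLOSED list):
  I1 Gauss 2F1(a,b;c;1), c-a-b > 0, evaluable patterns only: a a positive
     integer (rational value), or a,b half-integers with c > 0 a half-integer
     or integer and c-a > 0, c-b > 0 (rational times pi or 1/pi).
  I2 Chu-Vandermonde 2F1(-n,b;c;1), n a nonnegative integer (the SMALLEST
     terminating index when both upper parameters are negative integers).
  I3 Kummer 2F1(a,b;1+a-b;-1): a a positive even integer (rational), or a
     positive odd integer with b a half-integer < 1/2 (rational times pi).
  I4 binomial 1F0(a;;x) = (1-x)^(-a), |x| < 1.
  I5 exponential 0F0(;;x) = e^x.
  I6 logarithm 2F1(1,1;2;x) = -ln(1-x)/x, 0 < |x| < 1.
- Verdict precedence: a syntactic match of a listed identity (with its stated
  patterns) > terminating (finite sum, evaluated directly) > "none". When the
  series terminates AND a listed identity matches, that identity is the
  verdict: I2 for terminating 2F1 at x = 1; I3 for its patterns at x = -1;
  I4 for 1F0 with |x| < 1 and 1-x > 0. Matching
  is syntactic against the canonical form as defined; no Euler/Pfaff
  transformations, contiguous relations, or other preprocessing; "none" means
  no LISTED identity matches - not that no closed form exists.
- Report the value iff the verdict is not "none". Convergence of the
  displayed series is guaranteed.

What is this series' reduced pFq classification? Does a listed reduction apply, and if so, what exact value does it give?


Key step: with t_0 = \frac{8}{3}, cancel k + 3/2 from the displayed ratio first; then prefactor 8/3.
Step ratio: r(k) = -1 * (k-\frac{3}{2}) (k+\frac{5}{2}) / [(k+5) (k+1)] - rational in k. x = -1; t_0 = \frac{8}{3}; negate the roots.

Prefactor \frac{8}{3}, argument -1: 2F1 with upper {-\frac{3}{2}, \frac{5}{2}} over lower {5}. Verdict: none - at argument -1 the multisets {-\frac{3}{2}, \frac{5}{2}} ; {5} match no listed identity.


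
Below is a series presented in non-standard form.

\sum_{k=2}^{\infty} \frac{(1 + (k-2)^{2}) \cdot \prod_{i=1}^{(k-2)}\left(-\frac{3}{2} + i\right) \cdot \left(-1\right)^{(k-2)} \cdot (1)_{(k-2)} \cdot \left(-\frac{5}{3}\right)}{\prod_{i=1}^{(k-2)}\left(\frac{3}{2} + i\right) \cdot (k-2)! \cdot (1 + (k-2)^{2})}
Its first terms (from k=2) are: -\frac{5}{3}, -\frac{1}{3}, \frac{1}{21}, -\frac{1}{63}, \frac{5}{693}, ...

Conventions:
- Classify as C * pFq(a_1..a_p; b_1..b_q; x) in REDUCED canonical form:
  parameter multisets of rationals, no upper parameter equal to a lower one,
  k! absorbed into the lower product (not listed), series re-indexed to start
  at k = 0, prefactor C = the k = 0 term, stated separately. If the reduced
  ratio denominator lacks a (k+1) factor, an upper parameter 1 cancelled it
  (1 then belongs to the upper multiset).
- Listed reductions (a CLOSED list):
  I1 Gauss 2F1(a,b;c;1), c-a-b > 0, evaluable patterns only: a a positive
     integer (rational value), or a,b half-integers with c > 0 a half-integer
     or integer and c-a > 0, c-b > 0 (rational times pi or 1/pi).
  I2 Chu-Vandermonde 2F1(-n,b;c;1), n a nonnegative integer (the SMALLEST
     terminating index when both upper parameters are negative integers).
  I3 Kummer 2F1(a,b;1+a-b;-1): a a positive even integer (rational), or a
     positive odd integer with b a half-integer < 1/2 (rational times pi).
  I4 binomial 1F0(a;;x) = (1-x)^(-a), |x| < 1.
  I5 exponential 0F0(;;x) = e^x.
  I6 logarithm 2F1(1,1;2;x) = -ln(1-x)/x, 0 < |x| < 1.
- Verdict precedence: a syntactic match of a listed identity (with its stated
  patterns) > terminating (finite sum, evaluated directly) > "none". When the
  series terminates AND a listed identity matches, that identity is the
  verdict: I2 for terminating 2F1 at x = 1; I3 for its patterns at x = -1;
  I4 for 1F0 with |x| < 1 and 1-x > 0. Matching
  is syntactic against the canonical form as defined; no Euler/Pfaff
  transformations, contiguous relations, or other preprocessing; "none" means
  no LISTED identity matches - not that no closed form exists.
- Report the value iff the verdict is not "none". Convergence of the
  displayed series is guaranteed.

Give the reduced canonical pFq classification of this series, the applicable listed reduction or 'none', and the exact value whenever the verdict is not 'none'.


This is -\frac{5}{3} * 2F1(-\frac{1}{2}, 1; \frac{5}{2}; -1) in reduced canonical form. Verdict: the Kummer evaluation I3 applies (x = -1; c = \frac{5}{2} equals 1+a-b for upper {-\frac{1}{2}, 1}: listed pattern). Sum: \left(-\frac{5}{8}\right) \cdot \pi.

First insight: t_0 being -\frac{5}{3}, the lower running product (C = -5/3) is a rising factorial.
Consecutive-term ratio: r(k) = -1 * (k-\frac{1}{2}) (k+1) / [(k+\frac{5}{2}) (k+1)] - rational in k. x = -1; t_0 = -\frac{5}{3}; negate the roots.


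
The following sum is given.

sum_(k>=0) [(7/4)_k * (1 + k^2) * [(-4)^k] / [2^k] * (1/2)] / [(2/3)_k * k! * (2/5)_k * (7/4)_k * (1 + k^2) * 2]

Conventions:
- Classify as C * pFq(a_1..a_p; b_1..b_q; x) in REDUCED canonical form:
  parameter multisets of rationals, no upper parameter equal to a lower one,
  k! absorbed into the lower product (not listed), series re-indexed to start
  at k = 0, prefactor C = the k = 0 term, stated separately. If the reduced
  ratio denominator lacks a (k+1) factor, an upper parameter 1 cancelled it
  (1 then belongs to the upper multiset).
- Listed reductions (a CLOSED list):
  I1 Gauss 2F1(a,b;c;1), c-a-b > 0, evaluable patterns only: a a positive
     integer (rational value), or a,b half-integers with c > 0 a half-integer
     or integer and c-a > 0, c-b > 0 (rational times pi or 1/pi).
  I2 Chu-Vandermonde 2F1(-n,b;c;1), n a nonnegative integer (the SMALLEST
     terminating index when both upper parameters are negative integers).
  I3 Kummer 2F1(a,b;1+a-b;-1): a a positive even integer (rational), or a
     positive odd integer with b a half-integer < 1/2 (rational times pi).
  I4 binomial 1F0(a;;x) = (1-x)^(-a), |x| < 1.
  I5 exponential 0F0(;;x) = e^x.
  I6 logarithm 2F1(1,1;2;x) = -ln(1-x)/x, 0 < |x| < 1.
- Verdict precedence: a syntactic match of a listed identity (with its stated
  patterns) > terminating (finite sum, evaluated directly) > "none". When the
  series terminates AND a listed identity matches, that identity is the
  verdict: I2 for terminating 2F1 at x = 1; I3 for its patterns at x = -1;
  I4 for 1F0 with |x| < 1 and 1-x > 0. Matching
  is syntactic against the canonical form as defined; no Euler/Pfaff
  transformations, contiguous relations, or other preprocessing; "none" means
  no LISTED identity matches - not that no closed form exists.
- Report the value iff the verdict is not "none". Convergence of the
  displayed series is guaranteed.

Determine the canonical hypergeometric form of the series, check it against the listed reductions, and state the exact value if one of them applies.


The series (x = -2) is 0F2: upper {-}, lower {2/5, 2/3}, prefactor 1/4. Verdict: none (x = -2): each listed identity misses the multisets {-} ; {2/5, 2/3}.

First insight: t_0 = 1/4 here, and the constant factors (C = 1/4) combine into one prefactor.
Step ratio: r(k) = (-2) * 1 / [(k+2/5) (k+2/3) (k+1)] - rational in k. x = (-2); t_0 = 1/4; negate the roots.


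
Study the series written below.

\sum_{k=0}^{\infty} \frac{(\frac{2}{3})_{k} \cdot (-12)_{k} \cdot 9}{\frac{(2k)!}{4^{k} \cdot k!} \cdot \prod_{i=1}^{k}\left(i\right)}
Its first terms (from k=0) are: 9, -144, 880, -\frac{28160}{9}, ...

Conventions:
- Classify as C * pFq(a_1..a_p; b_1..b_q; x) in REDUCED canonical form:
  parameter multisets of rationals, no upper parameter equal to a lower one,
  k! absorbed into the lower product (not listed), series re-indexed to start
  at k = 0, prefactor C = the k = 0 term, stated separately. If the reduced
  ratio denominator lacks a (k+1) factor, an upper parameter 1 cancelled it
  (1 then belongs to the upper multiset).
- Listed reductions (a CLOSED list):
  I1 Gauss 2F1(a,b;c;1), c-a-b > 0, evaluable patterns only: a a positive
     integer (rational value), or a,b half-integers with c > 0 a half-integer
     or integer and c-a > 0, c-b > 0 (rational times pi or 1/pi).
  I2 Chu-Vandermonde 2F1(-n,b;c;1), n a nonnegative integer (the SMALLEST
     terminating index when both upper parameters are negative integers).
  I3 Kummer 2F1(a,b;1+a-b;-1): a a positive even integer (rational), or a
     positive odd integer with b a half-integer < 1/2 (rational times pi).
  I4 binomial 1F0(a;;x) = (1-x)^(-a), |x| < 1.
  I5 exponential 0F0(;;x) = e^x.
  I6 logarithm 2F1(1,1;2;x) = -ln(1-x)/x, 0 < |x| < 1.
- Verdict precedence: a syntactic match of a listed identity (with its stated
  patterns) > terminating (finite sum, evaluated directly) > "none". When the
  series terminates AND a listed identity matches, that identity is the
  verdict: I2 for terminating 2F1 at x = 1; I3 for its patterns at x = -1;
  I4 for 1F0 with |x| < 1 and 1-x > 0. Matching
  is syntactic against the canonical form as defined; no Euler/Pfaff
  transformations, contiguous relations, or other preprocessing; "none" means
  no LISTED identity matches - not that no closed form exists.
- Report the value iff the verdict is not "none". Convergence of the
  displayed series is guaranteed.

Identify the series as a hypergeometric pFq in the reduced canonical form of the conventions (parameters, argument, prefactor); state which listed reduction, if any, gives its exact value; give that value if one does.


This is 9 * 2F1(-12, \frac{2}{3}; \frac{1}{2}; 1) in reduced canonical form. Verdict (x = 1): Chu-Vandermonde (I2) applies (terminating 2F1 at x = 1 with n = 12, b = 2/3, c = \frac{1}{2}). Hence: -\frac{873730705}{1908404631}.

First insight: with t_0 = 9, the lower (2k)!/(4^k k!) block (C = 9, x = 1) is (1/2)_k.
Term ratio: r(k) = 1 * (k-12) (k+\frac{2}{3}) / [(k+\frac{1}{2}) (k+1)] - rational in k, leading ratio 1; with t_0 = 9, classification follows.
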